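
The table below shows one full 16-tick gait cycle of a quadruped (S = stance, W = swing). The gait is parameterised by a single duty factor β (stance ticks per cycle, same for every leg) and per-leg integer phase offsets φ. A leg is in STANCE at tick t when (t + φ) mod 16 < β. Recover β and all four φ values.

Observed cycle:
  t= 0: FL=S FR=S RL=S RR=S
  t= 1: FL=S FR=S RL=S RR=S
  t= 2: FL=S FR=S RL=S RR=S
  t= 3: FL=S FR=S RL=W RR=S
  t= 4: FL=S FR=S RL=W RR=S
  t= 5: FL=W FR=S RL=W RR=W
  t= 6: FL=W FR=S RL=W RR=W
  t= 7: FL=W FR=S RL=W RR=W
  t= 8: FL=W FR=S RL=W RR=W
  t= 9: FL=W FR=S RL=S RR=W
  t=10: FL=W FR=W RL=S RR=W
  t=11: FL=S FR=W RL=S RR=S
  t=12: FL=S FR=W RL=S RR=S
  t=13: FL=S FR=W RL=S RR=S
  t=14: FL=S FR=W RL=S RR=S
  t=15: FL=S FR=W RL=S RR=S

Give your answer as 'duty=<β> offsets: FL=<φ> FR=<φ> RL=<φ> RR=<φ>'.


duty β = stance ticks per leg = 10
FL: stance ticks = 10; W→S at t=11 → φ=5
FR: stance ticks = 10; W→S at t=0 → φ=0
RL: stance ticks = 10; W→S at t=9 → φ=7
RR: stance ticks = 10; W→S at t=11 → φ=5

duty=10 offsets: FL=5 FR=0 RL=7 RR=5


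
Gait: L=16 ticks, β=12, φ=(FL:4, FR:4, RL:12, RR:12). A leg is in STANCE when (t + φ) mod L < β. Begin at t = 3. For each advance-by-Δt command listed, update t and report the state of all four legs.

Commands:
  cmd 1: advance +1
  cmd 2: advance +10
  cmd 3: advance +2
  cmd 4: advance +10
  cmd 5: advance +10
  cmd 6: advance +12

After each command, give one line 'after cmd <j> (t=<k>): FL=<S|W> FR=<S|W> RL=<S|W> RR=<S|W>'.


after cmd 1 (t=4): FL=S FR=S RL=S RR=S
after cmd 2 (t=14): FL=S FR=S RL=S RR=S
after cmd 3 (t=16): FL=S FR=S RL=W RR=W
after cmd 4 (t=26): FL=W FR=W RL=S RR=S
after cmd 5 (t=36): FL=S FR=S RL=S RR=S
after cmd 6 (t=48): FL=S FR=S RL=W RR=W

start t=3: FL=S FR=S RL=W RR=W
cmd 1: advance +1 → t=4, phase=(8,8,0,0) → FL=S FR=S RL=S RR=S
cmd 2: advance +10 → t=14, phase=(2,2,10,10) → FL=S FR=S RL=S RR=S
cmd 3: advance +2 → t=16, phase=(4,4,12,12) → FL=S FR=S RL=W RR=W
cmd 4: advance +10 → t=26, phase=(14,14,6,6) → FL=W FR=W RL=S RR=S
cmd 5: advance +10 → t=36, phase=(8,8,0,0) → FL=S FR=S RL=S RR=S
cmd 6: advance +12 → t=48, phase=(4,4,12,12) → FL=S FR=S RL=W RR=W


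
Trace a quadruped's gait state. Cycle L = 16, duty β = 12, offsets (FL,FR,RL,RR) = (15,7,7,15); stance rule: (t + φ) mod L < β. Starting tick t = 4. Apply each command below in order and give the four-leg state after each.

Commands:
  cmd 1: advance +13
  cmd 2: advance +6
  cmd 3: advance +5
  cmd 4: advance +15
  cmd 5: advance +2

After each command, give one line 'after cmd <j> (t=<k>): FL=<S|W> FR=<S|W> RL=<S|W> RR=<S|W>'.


after cmd 1 (t=17): FL=S FR=S RL=S RR=S
after cmd 2 (t=23): FL=S FR=W RL=W RR=S
after cmd 3 (t=28): FL=S FR=S RL=S RR=S
after cmd 4 (t=43): FL=S FR=S RL=S RR=S
after cmd 5 (t=45): FL=W FR=S RL=S RR=W

start t=4: FL=S FR=S RL=S RR=S
cmd 1: advance +13 → t=17, phase=(0,8,8,0) → FL=S FR=S RL=S RR=S
cmd 2: advance +6 → t=23, phase=(6,14,14,6) → FL=S FR=W RL=W RR=S
cmd 3: advance +5 → t=28, phase=(11,3,3,11) → FL=S FR=S RL=S RR=S
cmd 4: advance +15 → t=43, phase=(10,2,2,10) → FL=S FR=S RL=S RR=S
cmd 5: advance +2 → t=45, phase=(12,4,4,12) → FL=W FR=S RL=S RR=W


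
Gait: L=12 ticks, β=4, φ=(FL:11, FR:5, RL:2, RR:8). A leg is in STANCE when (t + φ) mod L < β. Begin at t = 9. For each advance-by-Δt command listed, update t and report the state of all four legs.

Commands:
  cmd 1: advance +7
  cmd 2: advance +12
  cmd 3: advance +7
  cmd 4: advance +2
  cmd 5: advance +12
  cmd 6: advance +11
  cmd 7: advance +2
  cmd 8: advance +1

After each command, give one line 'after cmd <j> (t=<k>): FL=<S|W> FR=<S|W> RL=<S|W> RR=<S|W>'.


after cmd 1 (t=16): FL=S FR=W RL=W RR=S
after cmd 2 (t=28): FL=S FR=W RL=W RR=S
after cmd 3 (t=35): FL=W FR=W RL=S RR=W
after cmd 4 (t=37): FL=S FR=W RL=S RR=W
after cmd 5 (t=49): FL=S FR=W RL=S RR=W
after cmd 6 (t=60): FL=W FR=W RL=S RR=W
after cmd 7 (t=62): FL=S FR=W RL=W RR=W
after cmd 8 (t=63): FL=S FR=W RL=W RR=W

start t=9: FL=W FR=S RL=W RR=W
cmd 1: advance +7 → t=16, phase=(3,9,6,0) → FL=S FR=W RL=W RR=S
cmd 2: advance +12 → t=28, phase=(3,9,6,0) → FL=S FR=W RL=W RR=S
cmd 3: advance +7 → t=35, phase=(10,4,1,7) → FL=W FR=W RL=S RR=W
cmd 4: advance +2 → t=37, phase=(0,6,3,9) → FL=S FR=W RL=S RR=W
cmd 5: advance +12 → t=49, phase=(0,6,3,9) → FL=S FR=W RL=S RR=W
cmd 6: advance +11 → t=60, phase=(11,5,2,8) → FL=W FR=W RL=S RR=W
cmd 7: advance +2 → t=62, phase=(1,7,4,10) → FL=S FR=W RL=W RR=W
cmd 8: advance +1 → t=63, phase=(2,8,5,11) → FL=S FR=W RL=W RR=W


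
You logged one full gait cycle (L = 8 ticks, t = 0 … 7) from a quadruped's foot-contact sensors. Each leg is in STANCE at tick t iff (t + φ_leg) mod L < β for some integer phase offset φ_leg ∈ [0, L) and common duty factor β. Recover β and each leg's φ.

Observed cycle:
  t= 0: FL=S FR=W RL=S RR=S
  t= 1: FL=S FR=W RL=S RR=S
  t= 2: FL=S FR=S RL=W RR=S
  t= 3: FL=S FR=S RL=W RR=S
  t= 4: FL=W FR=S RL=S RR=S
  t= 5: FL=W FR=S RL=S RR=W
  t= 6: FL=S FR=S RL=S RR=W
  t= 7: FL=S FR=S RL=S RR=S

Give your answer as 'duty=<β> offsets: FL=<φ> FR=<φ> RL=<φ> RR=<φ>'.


duty β = stance ticks per leg = 6
FL: stance ticks = 6; W→S at t=6 → φ=2
FR: stance ticks = 6; W→S at t=2 → φ=6
RL: stance ticks = 6; W→S at t=4 → φ=4
RR: stance ticks = 6; W→S at t=7 → φ=1

duty=6 offsets: FL=2 FR=6 RL=4 RR=1


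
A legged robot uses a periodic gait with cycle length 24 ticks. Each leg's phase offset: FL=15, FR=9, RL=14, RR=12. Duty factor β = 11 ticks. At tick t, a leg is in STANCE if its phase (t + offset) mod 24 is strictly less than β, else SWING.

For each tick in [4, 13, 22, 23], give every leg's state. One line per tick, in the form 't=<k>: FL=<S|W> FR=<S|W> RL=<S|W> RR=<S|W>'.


t=4: FL=W FR=W RL=W RR=W
t=13: FL=S FR=W RL=S RR=S
t=22: FL=W FR=S RL=W RR=S
t=23: FL=W FR=S RL=W RR=W

t=4: phase=(19,13,18,16) vs β=11 → FL=W FR=W RL=W RR=W
t=13: phase=(4,22,3,1) vs β=11 → FL=S FR=W RL=S RR=S
t=22: phase=(13,7,12,10) vs β=11 → FL=W FR=S RL=W RR=S
t=23: phase=(14,8,13,11) vs β=11 → FL=W FR=S RL=W RR=W


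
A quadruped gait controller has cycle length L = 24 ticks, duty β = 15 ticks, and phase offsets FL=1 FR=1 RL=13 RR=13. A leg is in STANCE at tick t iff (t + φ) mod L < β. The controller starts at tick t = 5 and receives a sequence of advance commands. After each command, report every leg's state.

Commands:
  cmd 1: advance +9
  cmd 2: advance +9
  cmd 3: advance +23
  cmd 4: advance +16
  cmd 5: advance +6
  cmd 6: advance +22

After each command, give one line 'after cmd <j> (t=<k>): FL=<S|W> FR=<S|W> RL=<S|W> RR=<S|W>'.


after cmd 1 (t=14): FL=W FR=W RL=S RR=S
after cmd 2 (t=23): FL=S FR=S RL=S RR=S
after cmd 3 (t=46): FL=W FR=W RL=S RR=S
after cmd 4 (t=62): FL=W FR=W RL=S RR=S
after cmd 5 (t=68): FL=W FR=W RL=S RR=S
after cmd 6 (t=90): FL=W FR=W RL=S RR=S

start t=5: FL=S FR=S RL=W RR=W
cmd 1: advance +9 → t=14, phase=(15,15,3,3) → FL=W FR=W RL=S RR=S
cmd 2: advance +9 → t=23, phase=(0,0,12,12) → FL=S FR=S RL=S RR=S
cmd 3: advance +23 → t=46, phase=(23,23,11,11) → FL=W FR=W RL=S RR=S
cmd 4: advance +16 → t=62, phase=(15,15,3,3) → FL=W FR=W RL=S RR=S
cmd 5: advance +6 → t=68, phase=(21,21,9,9) → FL=W FR=W RL=S RR=S
cmd 6: advance +22 → t=90, phase=(19,19,7,7) → FL=W FR=W RL=S RR=S


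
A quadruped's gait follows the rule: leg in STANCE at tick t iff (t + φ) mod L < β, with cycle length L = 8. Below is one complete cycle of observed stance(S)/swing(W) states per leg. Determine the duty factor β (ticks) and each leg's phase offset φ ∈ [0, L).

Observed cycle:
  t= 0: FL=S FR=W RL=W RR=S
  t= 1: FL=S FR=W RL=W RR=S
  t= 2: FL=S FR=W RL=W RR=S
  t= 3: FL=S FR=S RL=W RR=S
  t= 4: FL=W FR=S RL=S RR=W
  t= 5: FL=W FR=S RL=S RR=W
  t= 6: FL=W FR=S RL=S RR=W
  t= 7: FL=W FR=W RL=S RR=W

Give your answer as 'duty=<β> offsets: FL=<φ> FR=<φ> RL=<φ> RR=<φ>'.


duty β = stance ticks per leg = 4
FL: stance ticks = 4; W→S at t=0 → φ=0
FR: stance ticks = 4; W→S at t=3 → φ=5
RL: stance ticks = 4; W→S at t=4 → φ=4
RR: stance ticks = 4; W→S at t=0 → φ=0

duty=4 offsets: FL=0 FR=5 RL=4 RR=0


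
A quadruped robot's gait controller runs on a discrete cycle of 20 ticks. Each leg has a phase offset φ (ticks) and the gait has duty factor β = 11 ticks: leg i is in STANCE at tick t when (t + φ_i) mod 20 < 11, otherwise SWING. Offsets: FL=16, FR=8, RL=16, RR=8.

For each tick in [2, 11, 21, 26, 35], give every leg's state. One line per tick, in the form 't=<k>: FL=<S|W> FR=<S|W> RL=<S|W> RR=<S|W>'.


t=2: FL=W FR=S RL=W RR=S
t=11: FL=S FR=W RL=S RR=W
t=21: FL=W FR=S RL=W RR=S
t=26: FL=S FR=W RL=S RR=W
t=35: FL=W FR=S RL=W RR=S

t=2: phase=(18,10,18,10) vs β=11 → FL=W FR=S RL=W RR=S
t=11: phase=(7,19,7,19) vs β=11 → FL=S FR=W RL=S RR=W
t=21: phase=(17,9,17,9) vs β=11 → FL=W FR=S RL=W RR=S
t=26: phase=(2,14,2,14) vs β=11 → FL=S FR=W RL=S RR=W
t=35: phase=(11,3,11,3) vs β=11 → FL=W FR=S RL=W RR=S


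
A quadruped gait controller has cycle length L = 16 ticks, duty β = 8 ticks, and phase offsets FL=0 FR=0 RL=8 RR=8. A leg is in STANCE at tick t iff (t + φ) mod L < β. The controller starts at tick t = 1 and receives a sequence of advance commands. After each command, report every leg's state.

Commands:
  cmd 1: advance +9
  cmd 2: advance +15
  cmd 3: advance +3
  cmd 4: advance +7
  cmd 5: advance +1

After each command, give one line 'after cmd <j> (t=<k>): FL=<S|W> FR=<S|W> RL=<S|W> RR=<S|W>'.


after cmd 1 (t=10): FL=W FR=W RL=S RR=S
after cmd 2 (t=25): FL=W FR=W RL=S RR=S
after cmd 3 (t=28): FL=W FR=W RL=S RR=S
after cmd 4 (t=35): FL=S FR=S RL=W RR=W
after cmd 5 (t=36): FL=S FR=S RL=W RR=W

start t=1: FL=S FR=S RL=W RR=W
cmd 1: advance +9 → t=10, phase=(10,10,2,2) → FL=W FR=W RL=S RR=S
cmd 2: advance +15 → t=25, phase=(9,9,1,1) → FL=W FR=W RL=S RR=S
cmd 3: advance +3 → t=28, phase=(12,12,4,4) → FL=W FR=W RL=S RR=S
cmd 4: advance +7 → t=35, phase=(3,3,11,11) → FL=S FR=S RL=W RR=W
cmd 5: advance +1 → t=36, phase=(4,4,12,12) → FL=S FR=S RL=W RR=W


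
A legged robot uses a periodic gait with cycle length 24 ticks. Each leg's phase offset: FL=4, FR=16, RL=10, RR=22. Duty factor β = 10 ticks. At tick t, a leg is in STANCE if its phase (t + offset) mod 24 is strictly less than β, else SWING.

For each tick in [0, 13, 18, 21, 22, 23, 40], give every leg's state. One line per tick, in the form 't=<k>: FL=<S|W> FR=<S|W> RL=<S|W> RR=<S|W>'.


t=0: phase=(4,16,10,22) vs β=10 → FL=S FR=W RL=W RR=W
t=13: phase=(17,5,23,11) vs β=10 → FL=W FR=S RL=W RR=W
t=18: phase=(22,10,4,16) vs β=10 → FL=W FR=W RL=S RR=W
t=21: phase=(1,13,7,19) vs β=10 → FL=S FR=W RL=S RR=W
t=22: phase=(2,14,8,20) vs β=10 → FL=S FR=W RL=S RR=W
t=23: phase=(3,15,9,21) vs β=10 → FL=S FR=W RL=S RR=W
t=40: phase=(20,8,2,14) vs β=10 → FL=W FR=S RL=S RR=W

t=0: FL=S FR=W RL=W RR=W
t=13: FL=W FR=S RL=W RR=W
t=18: FL=W FR=W RL=S RR=W
t=21: FL=S FR=W RL=S RR=W
t=22: FL=S FR=W RL=S RR=W
t=23: FL=S FR=W RL=S RR=W
t=40: FL=W FR=S RL=S RR=W


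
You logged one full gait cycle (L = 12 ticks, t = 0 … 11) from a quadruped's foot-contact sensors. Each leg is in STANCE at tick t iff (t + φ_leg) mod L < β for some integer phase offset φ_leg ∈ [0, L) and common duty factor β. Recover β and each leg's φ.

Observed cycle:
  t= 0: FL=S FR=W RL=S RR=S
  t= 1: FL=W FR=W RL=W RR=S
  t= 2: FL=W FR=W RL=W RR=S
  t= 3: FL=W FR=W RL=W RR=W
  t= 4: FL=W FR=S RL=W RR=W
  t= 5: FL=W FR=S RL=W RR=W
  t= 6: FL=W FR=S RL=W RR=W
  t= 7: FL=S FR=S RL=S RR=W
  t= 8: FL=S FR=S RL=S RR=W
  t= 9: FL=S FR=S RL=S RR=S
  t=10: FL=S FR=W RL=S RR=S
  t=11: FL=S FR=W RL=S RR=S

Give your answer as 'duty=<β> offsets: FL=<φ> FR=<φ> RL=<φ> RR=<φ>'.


duty=6 offsets: FL=5 FR=8 RL=5 RR=3

duty β = stance ticks per leg = 6
FL: stance ticks = 6; W→S at t=7 → φ=5
FR: stance ticks = 6; W→S at t=4 → φ=8
RL: stance ticks = 6; W→S at t=7 → φ=5
RR: stance ticks = 6; W→S at t=9 → φ=3


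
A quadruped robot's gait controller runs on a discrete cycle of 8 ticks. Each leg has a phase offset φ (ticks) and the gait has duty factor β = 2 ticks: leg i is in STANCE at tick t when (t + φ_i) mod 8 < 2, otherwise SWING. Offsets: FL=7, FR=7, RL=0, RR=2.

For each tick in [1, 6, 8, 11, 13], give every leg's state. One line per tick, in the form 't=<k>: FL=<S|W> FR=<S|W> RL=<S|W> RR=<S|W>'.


t=1: phase=(0,0,1,3) vs β=2 → FL=S FR=S RL=S RR=W
t=6: phase=(5,5,6,0) vs β=2 → FL=W FR=W RL=W RR=S
t=8: phase=(7,7,0,2) vs β=2 → FL=W FR=W RL=S RR=W
t=11: phase=(2,2,3,5) vs β=2 → FL=W FR=W RL=W RR=W
t=13: phase=(4,4,5,7) vs β=2 → FL=W FR=W RL=W RR=W

t=1: FL=S FR=S RL=S RR=W
t=6: FL=W FR=W RL=W RR=S
t=8: FL=W FR=W RL=S RR=W
t=11: FL=W FR=W RL=W RR=W
t=13: FL=W FR=W RL=W RR=W


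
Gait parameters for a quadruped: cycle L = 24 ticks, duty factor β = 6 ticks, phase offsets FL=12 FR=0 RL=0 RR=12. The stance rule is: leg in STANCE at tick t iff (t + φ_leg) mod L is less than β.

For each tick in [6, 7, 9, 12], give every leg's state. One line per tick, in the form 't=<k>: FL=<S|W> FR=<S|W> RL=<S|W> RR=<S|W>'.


t=6: FL=W FR=W RL=W RR=W
t=7: FL=W FR=W RL=W RR=W
t=9: FL=W FR=W RL=W RR=W
t=12: FL=S FR=W RL=W RR=S

t=6: phase=(18,6,6,18) vs β=6 → FL=W FR=W RL=W RR=W
t=7: phase=(19,7,7,19) vs β=6 → FL=W FR=W RL=W RR=W
t=9: phase=(21,9,9,21) vs β=6 → FL=W FR=W RL=W RR=W
t=12: phase=(0,12,12,0) vs β=6 → FL=S FR=W RL=W RR=S


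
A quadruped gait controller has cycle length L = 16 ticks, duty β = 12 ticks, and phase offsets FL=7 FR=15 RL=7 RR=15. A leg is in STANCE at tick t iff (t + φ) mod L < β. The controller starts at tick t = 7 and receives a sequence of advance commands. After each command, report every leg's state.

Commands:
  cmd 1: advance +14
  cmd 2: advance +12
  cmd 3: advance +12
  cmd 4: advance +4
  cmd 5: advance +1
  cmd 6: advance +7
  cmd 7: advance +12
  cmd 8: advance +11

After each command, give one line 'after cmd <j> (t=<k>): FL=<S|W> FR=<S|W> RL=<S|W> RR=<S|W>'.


start t=7: FL=W FR=S RL=W RR=S
cmd 1: advance +14 → t=21, phase=(12,4,12,4) → FL=W FR=S RL=W RR=S
cmd 2: advance +12 → t=33, phase=(8,0,8,0) → FL=S FR=S RL=S RR=S
cmd 3: advance +12 → t=45, phase=(4,12,4,12) → FL=S FR=W RL=S RR=W
cmd 4: advance +4 → t=49, phase=(8,0,8,0) → FL=S FR=S RL=S RR=S
cmd 5: advance +1 → t=50, phase=(9,1,9,1) → FL=S FR=S RL=S RR=S
cmd 6: advance +7 → t=57, phase=(0,8,0,8) → FL=S FR=S RL=S RR=S
cmd 7: advance +12 → t=69, phase=(12,4,12,4) → FL=W FR=S RL=W RR=S
cmd 8: advance +11 → t=80, phase=(7,15,7,15) → FL=S FR=W RL=S RR=W

after cmd 1 (t=21): FL=W FR=S RL=W RR=S
after cmd 2 (t=33): FL=S FR=S RL=S RR=S
after cmd 3 (t=45): FL=S FR=W RL=S RR=W
after cmd 4 (t=49): FL=S FR=S RL=S RR=S
after cmd 5 (t=50): FL=S FR=S RL=S RR=S
after cmd 6 (t=57): FL=S FR=S RL=S RR=S
after cmd 7 (t=69): FL=W FR=S RL=W RR=S
after cmd 8 (t=80): FL=S FR=W RL=S RR=W


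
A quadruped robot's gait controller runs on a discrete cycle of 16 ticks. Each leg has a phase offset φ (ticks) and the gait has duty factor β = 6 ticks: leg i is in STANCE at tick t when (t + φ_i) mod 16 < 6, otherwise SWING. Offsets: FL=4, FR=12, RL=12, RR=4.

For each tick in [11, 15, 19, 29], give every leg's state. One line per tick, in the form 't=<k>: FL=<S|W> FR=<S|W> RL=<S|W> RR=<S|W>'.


t=11: phase=(15,7,7,15) vs β=6 → FL=W FR=W RL=W RR=W
t=15: phase=(3,11,11,3) vs β=6 → FL=S FR=W RL=W RR=S
t=19: phase=(7,15,15,7) vs β=6 → FL=W FR=W RL=W RR=W
t=29: phase=(1,9,9,1) vs β=6 → FL=S FR=W RL=W RR=S

t=11: FL=W FR=W RL=W RR=W
t=15: FL=S FR=W RL=W RR=S
t=19: FL=W FR=W RL=W RR=W
t=29: FL=S FR=W RL=W RR=S


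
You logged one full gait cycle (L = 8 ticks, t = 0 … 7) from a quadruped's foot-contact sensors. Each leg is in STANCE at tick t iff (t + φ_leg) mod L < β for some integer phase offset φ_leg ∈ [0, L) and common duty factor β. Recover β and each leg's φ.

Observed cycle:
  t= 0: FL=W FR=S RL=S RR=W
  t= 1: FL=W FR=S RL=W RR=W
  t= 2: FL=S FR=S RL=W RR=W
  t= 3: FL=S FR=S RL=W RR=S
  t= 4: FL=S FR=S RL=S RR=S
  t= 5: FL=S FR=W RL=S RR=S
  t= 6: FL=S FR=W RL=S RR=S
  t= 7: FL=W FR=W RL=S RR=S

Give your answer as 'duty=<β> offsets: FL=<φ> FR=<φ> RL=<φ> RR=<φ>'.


duty=5 offsets: FL=6 FR=0 RL=4 RR=5

duty β = stance ticks per leg = 5
FL: stance ticks = 5; W→S at t=2 → φ=6
FR: stance ticks = 5; W→S at t=0 → φ=0
RL: stance ticks = 5; W→S at t=4 → φ=4
RR: stance ticks = 5; W→S at t=3 → φ=5


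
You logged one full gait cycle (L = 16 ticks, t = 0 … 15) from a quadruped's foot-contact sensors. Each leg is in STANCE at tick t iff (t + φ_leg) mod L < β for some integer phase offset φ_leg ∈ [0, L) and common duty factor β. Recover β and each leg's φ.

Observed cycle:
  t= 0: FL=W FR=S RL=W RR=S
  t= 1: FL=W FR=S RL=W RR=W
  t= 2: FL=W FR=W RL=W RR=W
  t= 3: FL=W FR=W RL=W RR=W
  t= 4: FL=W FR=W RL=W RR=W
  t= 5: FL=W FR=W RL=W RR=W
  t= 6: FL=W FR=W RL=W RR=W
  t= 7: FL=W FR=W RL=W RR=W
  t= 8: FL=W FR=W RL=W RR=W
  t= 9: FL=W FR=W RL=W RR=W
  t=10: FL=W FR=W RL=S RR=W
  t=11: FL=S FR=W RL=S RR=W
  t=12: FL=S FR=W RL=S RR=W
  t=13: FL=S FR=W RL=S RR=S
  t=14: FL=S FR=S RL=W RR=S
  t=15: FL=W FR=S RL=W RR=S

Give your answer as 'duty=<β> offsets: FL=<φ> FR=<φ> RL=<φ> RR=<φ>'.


duty=4 offsets: FL=5 FR=2 RL=6 RR=3

duty β = stance ticks per leg = 4
FL: stance ticks = 4; W→S at t=11 → φ=5
FR: stance ticks = 4; W→S at t=14 → φ=2
RL: stance ticks = 4; W→S at t=10 → φ=6
RR: stance ticks = 4; W→S at t=13 → φ=3


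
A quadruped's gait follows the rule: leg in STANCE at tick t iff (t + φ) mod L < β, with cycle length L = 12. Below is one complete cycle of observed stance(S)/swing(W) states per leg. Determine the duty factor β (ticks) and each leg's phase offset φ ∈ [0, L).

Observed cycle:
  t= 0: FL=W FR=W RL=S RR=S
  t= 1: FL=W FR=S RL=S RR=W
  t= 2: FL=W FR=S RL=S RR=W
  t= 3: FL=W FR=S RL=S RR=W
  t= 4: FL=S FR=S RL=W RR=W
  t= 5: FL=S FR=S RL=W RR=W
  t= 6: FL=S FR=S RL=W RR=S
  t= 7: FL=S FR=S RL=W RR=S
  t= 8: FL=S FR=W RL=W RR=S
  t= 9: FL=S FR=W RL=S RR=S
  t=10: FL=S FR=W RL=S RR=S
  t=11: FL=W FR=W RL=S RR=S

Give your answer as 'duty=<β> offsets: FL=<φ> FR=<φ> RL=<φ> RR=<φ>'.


duty=7 offsets: FL=8 FR=11 RL=3 RR=6

duty β = stance ticks per leg = 7
FL: stance ticks = 7; W→S at t=4 → φ=8
FR: stance ticks = 7; W→S at t=1 → φ=11
RL: stance ticks = 7; W→S at t=9 → φ=3
RR: stance ticks = 7; W→S at t=6 → φ=6


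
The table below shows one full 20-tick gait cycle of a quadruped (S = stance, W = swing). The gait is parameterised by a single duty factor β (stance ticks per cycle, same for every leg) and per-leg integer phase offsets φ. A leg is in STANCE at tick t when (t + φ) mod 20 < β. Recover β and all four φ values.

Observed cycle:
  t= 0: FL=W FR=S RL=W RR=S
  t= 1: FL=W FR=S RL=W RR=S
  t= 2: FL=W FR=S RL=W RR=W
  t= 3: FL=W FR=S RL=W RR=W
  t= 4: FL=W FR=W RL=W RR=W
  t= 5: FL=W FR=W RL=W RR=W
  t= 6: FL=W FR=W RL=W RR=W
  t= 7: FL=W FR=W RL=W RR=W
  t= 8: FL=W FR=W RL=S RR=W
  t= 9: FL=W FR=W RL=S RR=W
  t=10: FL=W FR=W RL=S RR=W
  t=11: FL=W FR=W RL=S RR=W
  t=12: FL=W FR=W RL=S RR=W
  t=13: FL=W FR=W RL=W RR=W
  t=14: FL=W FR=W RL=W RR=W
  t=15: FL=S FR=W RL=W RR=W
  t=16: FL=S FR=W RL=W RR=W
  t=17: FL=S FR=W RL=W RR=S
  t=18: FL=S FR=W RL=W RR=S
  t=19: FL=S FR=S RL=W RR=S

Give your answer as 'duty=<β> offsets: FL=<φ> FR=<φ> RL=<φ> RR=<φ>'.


duty=5 offsets: FL=5 FR=1 RL=12 RR=3

duty β = stance ticks per leg = 5
FL: stance ticks = 5; W→S at t=15 → φ=5
FR: stance ticks = 5; W→S at t=19 → φ=1
RL: stance ticks = 5; W→S at t=8 → φ=12
RR: stance ticks = 5; W→S at t=17 → φ=3


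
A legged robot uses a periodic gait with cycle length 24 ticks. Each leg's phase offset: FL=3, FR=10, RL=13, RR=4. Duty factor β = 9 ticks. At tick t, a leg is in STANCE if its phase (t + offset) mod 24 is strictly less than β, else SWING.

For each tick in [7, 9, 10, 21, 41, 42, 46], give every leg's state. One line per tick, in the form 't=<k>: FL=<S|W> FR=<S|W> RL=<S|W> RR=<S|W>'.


t=7: phase=(10,17,20,11) vs β=9 → FL=W FR=W RL=W RR=W
t=9: phase=(12,19,22,13) vs β=9 → FL=W FR=W RL=W RR=W
t=10: phase=(13,20,23,14) vs β=9 → FL=W FR=W RL=W RR=W
t=21: phase=(0,7,10,1) vs β=9 → FL=S FR=S RL=W RR=S
t=41: phase=(20,3,6,21) vs β=9 → FL=W FR=S RL=S RR=W
t=42: phase=(21,4,7,22) vs β=9 → FL=W FR=S RL=S RR=W
t=46: phase=(1,8,11,2) vs β=9 → FL=S FR=S RL=W RR=S

t=7: FL=W FR=W RL=W RR=W
t=9: FL=W FR=W RL=W RR=W
t=10: FL=W FR=W RL=W RR=W
t=21: FL=S FR=S RL=W RR=S
t=41: FL=W FR=S RL=S RR=W
t=42: FL=W FR=S RL=S RR=W
t=46: FL=S FR=S RL=W RR=S


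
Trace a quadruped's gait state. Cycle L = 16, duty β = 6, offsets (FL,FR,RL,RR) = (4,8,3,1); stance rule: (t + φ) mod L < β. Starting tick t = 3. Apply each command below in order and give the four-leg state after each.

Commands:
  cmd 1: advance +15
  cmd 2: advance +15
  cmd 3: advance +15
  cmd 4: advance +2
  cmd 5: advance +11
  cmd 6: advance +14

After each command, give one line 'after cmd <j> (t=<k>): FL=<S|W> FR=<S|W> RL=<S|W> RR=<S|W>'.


after cmd 1 (t=18): FL=W FR=W RL=S RR=S
after cmd 2 (t=33): FL=S FR=W RL=S RR=S
after cmd 3 (t=48): FL=S FR=W RL=S RR=S
after cmd 4 (t=50): FL=W FR=W RL=S RR=S
after cmd 5 (t=61): FL=S FR=S RL=S RR=W
after cmd 6 (t=75): FL=W FR=S RL=W RR=W

start t=3: FL=W FR=W RL=W RR=S
cmd 1: advance +15 → t=18, phase=(6,10,5,3) → FL=W FR=W RL=S RR=S
cmd 2: advance +15 → t=33, phase=(5,9,4,2) → FL=S FR=W RL=S RR=S
cmd 3: advance +15 → t=48, phase=(4,8,3,1) → FL=S FR=W RL=S RR=S
cmd 4: advance +2 → t=50, phase=(6,10,5,3) → FL=W FR=W RL=S RR=S
cmd 5: advance +11 → t=61, phase=(1,5,0,14) → FL=S FR=S RL=S RR=W
cmd 6: advance +14 → t=75, phase=(15,3,14,12) → FL=W FR=S RL=W RR=W


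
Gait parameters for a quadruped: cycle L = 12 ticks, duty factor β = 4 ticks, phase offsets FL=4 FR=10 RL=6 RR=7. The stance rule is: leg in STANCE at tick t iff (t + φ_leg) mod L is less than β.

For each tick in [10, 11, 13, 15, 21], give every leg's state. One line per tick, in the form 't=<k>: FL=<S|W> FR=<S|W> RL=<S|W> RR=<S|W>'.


t=10: phase=(2,8,4,5) vs β=4 → FL=S FR=W RL=W RR=W
t=11: phase=(3,9,5,6) vs β=4 → FL=S FR=W RL=W RR=W
t=13: phase=(5,11,7,8) vs β=4 → FL=W FR=W RL=W RR=W
t=15: phase=(7,1,9,10) vs β=4 → FL=W FR=S RL=W RR=W
t=21: phase=(1,7,3,4) vs β=4 → FL=S FR=W RL=S RR=W

t=10: FL=S FR=W RL=W RR=W
t=11: FL=S FR=W RL=W RR=W
t=13: FL=W FR=W RL=W RR=W
t=15: FL=W FR=S RL=W RR=W
t=21: FL=S FR=W RL=S RR=W


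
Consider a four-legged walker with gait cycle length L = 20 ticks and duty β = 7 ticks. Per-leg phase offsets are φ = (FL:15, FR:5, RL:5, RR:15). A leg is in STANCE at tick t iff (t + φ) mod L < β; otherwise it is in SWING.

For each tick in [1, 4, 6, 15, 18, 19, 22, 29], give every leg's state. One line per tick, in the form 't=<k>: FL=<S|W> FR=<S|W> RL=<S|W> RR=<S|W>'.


t=1: phase=(16,6,6,16) vs β=7 → FL=W FR=S RL=S RR=W
t=4: phase=(19,9,9,19) vs β=7 → FL=W FR=W RL=W RR=W
t=6: phase=(1,11,11,1) vs β=7 → FL=S FR=W RL=W RR=S
t=15: phase=(10,0,0,10) vs β=7 → FL=W FR=S RL=S RR=W
t=18: phase=(13,3,3,13) vs β=7 → FL=W FR=S RL=S RR=W
t=19: phase=(14,4,4,14) vs β=7 → FL=W FR=S RL=S RR=W
t=22: phase=(17,7,7,17) vs β=7 → FL=W FR=W RL=W RR=W
t=29: phase=(4,14,14,4) vs β=7 → FL=S FR=W RL=W RR=S

t=1: FL=W FR=S RL=S RR=W
t=4: FL=W FR=W RL=W RR=W
t=6: FL=S FR=W RL=W RR=S
t=15: FL=W FR=S RL=S RR=W
t=18: FL=W FR=S RL=S RR=W
t=19: FL=W FR=S RL=S RR=W
t=22: FL=W FR=W RL=W RR=W
t=29: FL=S FR=W RL=W RR=S


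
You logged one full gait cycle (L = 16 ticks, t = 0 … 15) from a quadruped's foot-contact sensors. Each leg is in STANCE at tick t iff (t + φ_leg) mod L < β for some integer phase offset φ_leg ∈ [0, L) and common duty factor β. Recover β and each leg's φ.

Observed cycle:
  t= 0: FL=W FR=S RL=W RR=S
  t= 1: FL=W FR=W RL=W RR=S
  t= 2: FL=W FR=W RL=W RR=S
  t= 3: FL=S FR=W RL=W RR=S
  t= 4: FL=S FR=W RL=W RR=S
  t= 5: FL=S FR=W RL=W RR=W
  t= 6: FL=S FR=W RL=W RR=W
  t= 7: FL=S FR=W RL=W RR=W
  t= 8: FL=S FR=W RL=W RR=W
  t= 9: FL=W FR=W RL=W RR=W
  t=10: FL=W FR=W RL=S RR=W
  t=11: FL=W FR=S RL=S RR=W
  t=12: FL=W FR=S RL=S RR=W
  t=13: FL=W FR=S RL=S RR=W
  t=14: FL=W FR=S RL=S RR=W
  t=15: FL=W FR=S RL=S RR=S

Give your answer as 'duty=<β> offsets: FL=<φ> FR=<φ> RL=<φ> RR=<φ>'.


duty=6 offsets: FL=13 FR=5 RL=6 RR=1

duty β = stance ticks per leg = 6
FL: stance ticks = 6; W→S at t=3 → φ=13
FR: stance ticks = 6; W→S at t=11 → φ=5
RL: stance ticks = 6; W→S at t=10 → φ=6
RR: stance ticks = 6; W→S at t=15 → φ=1


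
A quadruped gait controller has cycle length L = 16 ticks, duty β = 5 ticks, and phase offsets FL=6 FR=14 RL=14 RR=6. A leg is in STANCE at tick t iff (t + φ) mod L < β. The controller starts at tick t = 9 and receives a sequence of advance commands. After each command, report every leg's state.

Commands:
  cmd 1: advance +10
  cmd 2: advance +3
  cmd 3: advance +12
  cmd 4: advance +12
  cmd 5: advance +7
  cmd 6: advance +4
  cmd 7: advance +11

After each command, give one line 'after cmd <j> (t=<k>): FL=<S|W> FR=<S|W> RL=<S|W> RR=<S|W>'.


start t=9: FL=W FR=W RL=W RR=W
cmd 1: advance +10 → t=19, phase=(9,1,1,9) → FL=W FR=S RL=S RR=W
cmd 2: advance +3 → t=22, phase=(12,4,4,12) → FL=W FR=S RL=S RR=W
cmd 3: advance +12 → t=34, phase=(8,0,0,8) → FL=W FR=S RL=S RR=W
cmd 4: advance +12 → t=46, phase=(4,12,12,4) → FL=S FR=W RL=W RR=S
cmd 5: advance +7 → t=53, phase=(11,3,3,11) → FL=W FR=S RL=S RR=W
cmd 6: advance +4 → t=57, phase=(15,7,7,15) → FL=W FR=W RL=W RR=W
cmd 7: advance +11 → t=68, phase=(10,2,2,10) → FL=W FR=S RL=S RR=W

after cmd 1 (t=19): FL=W FR=S RL=S RR=W
after cmd 2 (t=22): FL=W FR=S RL=S RR=W
after cmd 3 (t=34): FL=W FR=S RL=S RR=W
after cmd 4 (t=46): FL=S FR=W RL=W RR=S
after cmd 5 (t=53): FL=W FR=S RL=S RR=W
after cmd 6 (t=57): FL=W FR=W RL=W RR=W
after cmd 7 (t=68): FL=W FR=S RL=S RR=W


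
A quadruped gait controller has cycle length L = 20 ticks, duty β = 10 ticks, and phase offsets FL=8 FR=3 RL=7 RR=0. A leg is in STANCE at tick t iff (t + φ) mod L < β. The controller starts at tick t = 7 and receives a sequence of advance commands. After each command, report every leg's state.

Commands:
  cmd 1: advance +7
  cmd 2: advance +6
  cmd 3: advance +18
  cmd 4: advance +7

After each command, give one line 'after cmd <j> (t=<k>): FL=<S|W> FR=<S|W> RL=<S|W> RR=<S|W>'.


after cmd 1 (t=14): FL=S FR=W RL=S RR=W
after cmd 2 (t=20): FL=S FR=S RL=S RR=S
after cmd 3 (t=38): FL=S FR=S RL=S RR=W
after cmd 4 (t=45): FL=W FR=S RL=W RR=S

start t=7: FL=W FR=W RL=W RR=S
cmd 1: advance +7 → t=14, phase=(2,17,1,14) → FL=S FR=W RL=S RR=W
cmd 2: advance +6 → t=20, phase=(8,3,7,0) → FL=S FR=S RL=S RR=S
cmd 3: advance +18 → t=38, phase=(6,1,5,18) → FL=S FR=S RL=S RR=W
cmd 4: advance +7 → t=45, phase=(13,8,12,5) → FL=W FR=S RL=W RR=S


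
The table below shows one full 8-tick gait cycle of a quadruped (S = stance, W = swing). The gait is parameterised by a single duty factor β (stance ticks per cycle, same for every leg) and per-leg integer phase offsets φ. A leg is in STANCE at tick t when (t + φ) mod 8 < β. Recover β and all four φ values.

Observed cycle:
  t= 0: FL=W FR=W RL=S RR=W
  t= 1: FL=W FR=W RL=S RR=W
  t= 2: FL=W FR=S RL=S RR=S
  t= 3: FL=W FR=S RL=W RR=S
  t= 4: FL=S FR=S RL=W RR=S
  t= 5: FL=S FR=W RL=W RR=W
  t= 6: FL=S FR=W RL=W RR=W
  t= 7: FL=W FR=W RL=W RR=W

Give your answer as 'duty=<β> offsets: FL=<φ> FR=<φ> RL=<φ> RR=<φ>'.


duty β = stance ticks per leg = 3
FL: stance ticks = 3; W→S at t=4 → φ=4
FR: stance ticks = 3; W→S at t=2 → φ=6
RL: stance ticks = 3; W→S at t=0 → φ=0
RR: stance ticks = 3; W→S at t=2 → φ=6

duty=3 offsets: FL=4 FR=6 RL=0 RR=6


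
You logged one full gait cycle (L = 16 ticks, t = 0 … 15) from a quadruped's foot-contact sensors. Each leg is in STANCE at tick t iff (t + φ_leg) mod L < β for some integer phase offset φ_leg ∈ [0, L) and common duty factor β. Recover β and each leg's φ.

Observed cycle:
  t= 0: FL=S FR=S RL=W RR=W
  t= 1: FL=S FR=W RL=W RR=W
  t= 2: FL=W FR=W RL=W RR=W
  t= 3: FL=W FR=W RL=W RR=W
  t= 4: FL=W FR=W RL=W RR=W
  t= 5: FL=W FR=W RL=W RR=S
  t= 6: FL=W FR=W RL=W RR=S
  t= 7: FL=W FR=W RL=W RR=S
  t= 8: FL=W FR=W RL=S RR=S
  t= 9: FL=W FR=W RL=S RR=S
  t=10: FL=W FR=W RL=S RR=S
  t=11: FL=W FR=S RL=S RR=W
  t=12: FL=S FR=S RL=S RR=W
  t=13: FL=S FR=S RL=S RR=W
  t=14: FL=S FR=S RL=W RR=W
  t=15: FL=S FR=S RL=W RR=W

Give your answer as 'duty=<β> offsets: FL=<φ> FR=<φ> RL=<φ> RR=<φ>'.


duty β = stance ticks per leg = 6
FL: stance ticks = 6; W→S at t=12 → φ=4
FR: stance ticks = 6; W→S at t=11 → φ=5
RL: stance ticks = 6; W→S at t=8 → φ=8
RR: stance ticks = 6; W→S at t=5 → φ=11

duty=6 offsets: FL=4 FR=5 RL=8 RR=11


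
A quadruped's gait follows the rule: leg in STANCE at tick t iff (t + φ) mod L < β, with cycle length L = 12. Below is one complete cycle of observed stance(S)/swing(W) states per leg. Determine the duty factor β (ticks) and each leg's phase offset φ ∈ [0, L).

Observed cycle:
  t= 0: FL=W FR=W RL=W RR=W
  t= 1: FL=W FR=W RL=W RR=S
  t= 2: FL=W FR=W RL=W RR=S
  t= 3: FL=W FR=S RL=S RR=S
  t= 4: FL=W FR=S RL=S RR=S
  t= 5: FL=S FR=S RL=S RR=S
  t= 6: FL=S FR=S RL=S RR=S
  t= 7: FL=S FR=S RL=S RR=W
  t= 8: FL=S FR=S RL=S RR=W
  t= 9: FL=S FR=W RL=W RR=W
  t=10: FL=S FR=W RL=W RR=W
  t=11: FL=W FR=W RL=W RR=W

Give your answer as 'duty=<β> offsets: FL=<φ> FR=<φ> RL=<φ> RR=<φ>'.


duty β = stance ticks per leg = 6
FL: stance ticks = 6; W→S at t=5 → φ=7
FR: stance ticks = 6; W→S at t=3 → φ=9
RL: stance ticks = 6; W→S at t=3 → φ=9
RR: stance ticks = 6; W→S at t=1 → φ=11

duty=6 offsets: FL=7 FR=9 RL=9 RR=11


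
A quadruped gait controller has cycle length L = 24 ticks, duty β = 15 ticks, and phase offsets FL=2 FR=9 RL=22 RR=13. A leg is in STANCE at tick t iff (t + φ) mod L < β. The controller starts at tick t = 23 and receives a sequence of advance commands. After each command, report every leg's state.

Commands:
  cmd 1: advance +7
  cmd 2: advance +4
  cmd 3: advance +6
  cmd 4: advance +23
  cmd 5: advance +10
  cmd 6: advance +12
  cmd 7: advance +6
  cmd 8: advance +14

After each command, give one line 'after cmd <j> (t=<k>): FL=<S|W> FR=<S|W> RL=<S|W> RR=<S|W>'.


after cmd 1 (t=30): FL=S FR=W RL=S RR=W
after cmd 2 (t=34): FL=S FR=W RL=S RR=W
after cmd 3 (t=40): FL=W FR=S RL=S RR=S
after cmd 4 (t=63): FL=W FR=S RL=S RR=S
after cmd 5 (t=73): FL=S FR=S RL=W RR=S
after cmd 6 (t=85): FL=W FR=W RL=S RR=S
after cmd 7 (t=91): FL=W FR=S RL=W RR=S
after cmd 8 (t=105): FL=S FR=W RL=S RR=W

start t=23: FL=S FR=S RL=W RR=S
cmd 1: advance +7 → t=30, phase=(8,15,4,19) → FL=S FR=W RL=S RR=W
cmd 2: advance +4 → t=34, phase=(12,19,8,23) → FL=S FR=W RL=S RR=W
cmd 3: advance +6 → t=40, phase=(18,1,14,5) → FL=W FR=S RL=S RR=S
cmd 4: advance +23 → t=63, phase=(17,0,13,4) → FL=W FR=S RL=S RR=S
cmd 5: advance +10 → t=73, phase=(3,10,23,14) → FL=S FR=S RL=W RR=S
cmd 6: advance +12 → t=85, phase=(15,22,11,2) → FL=W FR=W RL=S RR=S
cmd 7: advance +6 → t=91, phase=(21,4,17,8) → FL=W FR=S RL=W RR=S
cmd 8: advance +14 → t=105, phase=(11,18,7,22) → FL=S FR=W RL=S RR=W


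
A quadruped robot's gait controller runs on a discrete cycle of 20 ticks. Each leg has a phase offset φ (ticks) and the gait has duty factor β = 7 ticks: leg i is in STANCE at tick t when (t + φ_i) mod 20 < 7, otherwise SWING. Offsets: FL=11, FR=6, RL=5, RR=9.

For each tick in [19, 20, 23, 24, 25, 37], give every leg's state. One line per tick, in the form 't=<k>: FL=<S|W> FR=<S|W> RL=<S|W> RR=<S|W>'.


t=19: phase=(10,5,4,8) vs β=7 → FL=W FR=S RL=S RR=W
t=20: phase=(11,6,5,9) vs β=7 → FL=W FR=S RL=S RR=W
t=23: phase=(14,9,8,12) vs β=7 → FL=W FR=W RL=W RR=W
t=24: phase=(15,10,9,13) vs β=7 → FL=W FR=W RL=W RR=W
t=25: phase=(16,11,10,14) vs β=7 → FL=W FR=W RL=W RR=W
t=37: phase=(8,3,2,6) vs β=7 → FL=W FR=S RL=S RR=S

t=19: FL=W FR=S RL=S RR=W
t=20: FL=W FR=S RL=S RR=W
t=23: FL=W FR=W RL=W RR=W
t=24: FL=W FR=W RL=W RR=W
t=25: FL=W FR=W RL=W RR=W
t=37: FL=W FR=S RL=S RR=S


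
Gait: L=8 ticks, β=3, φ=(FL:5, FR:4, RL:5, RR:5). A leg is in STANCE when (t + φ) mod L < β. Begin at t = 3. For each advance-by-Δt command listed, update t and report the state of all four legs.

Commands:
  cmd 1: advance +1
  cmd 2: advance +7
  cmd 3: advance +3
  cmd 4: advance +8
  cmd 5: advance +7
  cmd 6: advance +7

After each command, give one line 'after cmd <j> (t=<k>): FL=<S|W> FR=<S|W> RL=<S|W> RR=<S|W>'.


start t=3: FL=S FR=W RL=S RR=S
cmd 1: advance +1 → t=4, phase=(1,0,1,1) → FL=S FR=S RL=S RR=S
cmd 2: advance +7 → t=11, phase=(0,7,0,0) → FL=S FR=W RL=S RR=S
cmd 3: advance +3 → t=14, phase=(3,2,3,3) → FL=W FR=S RL=W RR=W
cmd 4: advance +8 → t=22, phase=(3,2,3,3) → FL=W FR=S RL=W RR=W
cmd 5: advance +7 → t=29, phase=(2,1,2,2) → FL=S FR=S RL=S RR=S
cmd 6: advance +7 → t=36, phase=(1,0,1,1) → FL=S FR=S RL=S RR=S

after cmd 1 (t=4): FL=S FR=S RL=S RR=S
after cmd 2 (t=11): FL=S FR=W RL=S RR=S
after cmd 3 (t=14): FL=W FR=S RL=W RR=W
after cmd 4 (t=22): FL=W FR=S RL=W RR=W
after cmd 5 (t=29): FL=S FR=S RL=S RR=S
after cmd 6 (t=36): FL=S FR=S RL=S RR=S


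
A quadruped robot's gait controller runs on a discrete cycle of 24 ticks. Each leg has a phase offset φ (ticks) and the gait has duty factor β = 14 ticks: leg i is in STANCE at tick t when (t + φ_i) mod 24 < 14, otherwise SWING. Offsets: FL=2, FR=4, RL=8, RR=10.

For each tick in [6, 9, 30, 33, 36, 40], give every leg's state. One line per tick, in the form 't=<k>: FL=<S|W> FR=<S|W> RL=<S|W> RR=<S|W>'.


t=6: phase=(8,10,14,16) vs β=14 → FL=S FR=S RL=W RR=W
t=9: phase=(11,13,17,19) vs β=14 → FL=S FR=S RL=W RR=W
t=30: phase=(8,10,14,16) vs β=14 → FL=S FR=S RL=W RR=W
t=33: phase=(11,13,17,19) vs β=14 → FL=S FR=S RL=W RR=W
t=36: phase=(14,16,20,22) vs β=14 → FL=W FR=W RL=W RR=W
t=40: phase=(18,20,0,2) vs β=14 → FL=W FR=W RL=S RR=S

t=6: FL=S FR=S RL=W RR=W
t=9: FL=S FR=S RL=W RR=W
t=30: FL=S FR=S RL=W RR=W
t=33: FL=S FR=S RL=W RR=W
t=36: FL=W FR=W RL=W RR=W
t=40: FL=W FR=W RL=S RR=S


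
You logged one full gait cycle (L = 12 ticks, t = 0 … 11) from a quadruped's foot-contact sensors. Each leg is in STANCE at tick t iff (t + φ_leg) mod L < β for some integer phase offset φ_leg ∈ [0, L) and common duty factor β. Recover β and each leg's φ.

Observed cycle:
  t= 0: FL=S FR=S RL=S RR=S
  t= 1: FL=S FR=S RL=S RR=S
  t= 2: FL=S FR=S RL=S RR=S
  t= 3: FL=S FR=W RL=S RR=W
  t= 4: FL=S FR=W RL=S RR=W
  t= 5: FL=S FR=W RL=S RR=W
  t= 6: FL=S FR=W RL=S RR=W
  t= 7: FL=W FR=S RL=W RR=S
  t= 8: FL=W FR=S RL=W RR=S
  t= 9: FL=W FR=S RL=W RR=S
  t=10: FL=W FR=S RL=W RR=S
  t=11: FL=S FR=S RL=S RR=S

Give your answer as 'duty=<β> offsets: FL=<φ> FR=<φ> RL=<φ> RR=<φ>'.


duty=8 offsets: FL=1 FR=5 RL=1 RR=5

duty β = stance ticks per leg = 8
FL: stance ticks = 8; W→S at t=11 → φ=1
FR: stance ticks = 8; W→S at t=7 → φ=5
RL: stance ticks = 8; W→S at t=11 → φ=1
RR: stance ticks = 8; W→S at t=7 → φ=5


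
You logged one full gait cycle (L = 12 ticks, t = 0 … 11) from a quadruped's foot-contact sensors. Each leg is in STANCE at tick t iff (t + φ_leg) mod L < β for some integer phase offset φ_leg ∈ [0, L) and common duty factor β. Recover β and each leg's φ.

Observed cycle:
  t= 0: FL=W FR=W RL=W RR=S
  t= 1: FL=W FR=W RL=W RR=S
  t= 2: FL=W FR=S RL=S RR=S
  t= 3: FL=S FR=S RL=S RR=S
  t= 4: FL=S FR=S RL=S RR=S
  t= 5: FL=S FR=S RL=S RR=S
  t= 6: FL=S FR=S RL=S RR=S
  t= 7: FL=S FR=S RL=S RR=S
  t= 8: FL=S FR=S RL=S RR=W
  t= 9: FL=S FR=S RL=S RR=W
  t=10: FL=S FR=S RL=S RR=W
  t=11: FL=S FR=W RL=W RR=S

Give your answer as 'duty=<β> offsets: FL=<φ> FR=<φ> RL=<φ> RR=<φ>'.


duty=9 offsets: FL=9 FR=10 RL=10 RR=1

duty β = stance ticks per leg = 9
FL: stance ticks = 9; W→S at t=3 → φ=9
FR: stance ticks = 9; W→S at t=2 → φ=10
RL: stance ticks = 9; W→S at t=2 → φ=10
RR: stance ticks = 9; W→S at t=11 → φ=1


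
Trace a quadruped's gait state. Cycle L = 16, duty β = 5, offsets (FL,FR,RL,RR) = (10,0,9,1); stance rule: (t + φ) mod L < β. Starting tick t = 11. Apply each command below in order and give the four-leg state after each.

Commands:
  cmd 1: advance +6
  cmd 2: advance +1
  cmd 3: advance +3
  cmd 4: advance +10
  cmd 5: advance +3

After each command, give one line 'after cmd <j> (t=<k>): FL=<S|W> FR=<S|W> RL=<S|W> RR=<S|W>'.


start t=11: FL=W FR=W RL=S RR=W
cmd 1: advance +6 → t=17, phase=(11,1,10,2) → FL=W FR=S RL=W RR=S
cmd 2: advance +1 → t=18, phase=(12,2,11,3) → FL=W FR=S RL=W RR=S
cmd 3: advance +3 → t=21, phase=(15,5,14,6) → FL=W FR=W RL=W RR=W
cmd 4: advance +10 → t=31, phase=(9,15,8,0) → FL=W FR=W RL=W RR=S
cmd 5: advance +3 → t=34, phase=(12,2,11,3) → FL=W FR=S RL=W RR=S

after cmd 1 (t=17): FL=W FR=S RL=W RR=S
after cmd 2 (t=18): FL=W FR=S RL=W RR=S
after cmd 3 (t=21): FL=W FR=W RL=W RR=W
after cmd 4 (t=31): FL=W FR=W RL=W RR=S
after cmd 5 (t=34): FL=W FR=S RL=W RR=S


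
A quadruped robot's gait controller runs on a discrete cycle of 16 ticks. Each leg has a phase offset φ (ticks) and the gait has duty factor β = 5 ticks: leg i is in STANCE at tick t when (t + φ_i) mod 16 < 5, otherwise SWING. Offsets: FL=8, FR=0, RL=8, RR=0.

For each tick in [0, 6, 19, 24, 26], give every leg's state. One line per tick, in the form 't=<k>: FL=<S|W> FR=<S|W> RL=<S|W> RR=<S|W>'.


t=0: FL=W FR=S RL=W RR=S
t=6: FL=W FR=W RL=W RR=W
t=19: FL=W FR=S RL=W RR=S
t=24: FL=S FR=W RL=S RR=W
t=26: FL=S FR=W RL=S RR=W

t=0: phase=(8,0,8,0) vs β=5 → FL=W FR=S RL=W RR=S
t=6: phase=(14,6,14,6) vs β=5 → FL=W FR=W RL=W RR=W
t=19: phase=(11,3,11,3) vs β=5 → FL=W FR=S RL=W RR=S
t=24: phase=(0,8,0,8) vs β=5 → FL=S FR=W RL=S RR=W
t=26: phase=(2,10,2,10) vs β=5 → FL=S FR=W RL=S RR=W


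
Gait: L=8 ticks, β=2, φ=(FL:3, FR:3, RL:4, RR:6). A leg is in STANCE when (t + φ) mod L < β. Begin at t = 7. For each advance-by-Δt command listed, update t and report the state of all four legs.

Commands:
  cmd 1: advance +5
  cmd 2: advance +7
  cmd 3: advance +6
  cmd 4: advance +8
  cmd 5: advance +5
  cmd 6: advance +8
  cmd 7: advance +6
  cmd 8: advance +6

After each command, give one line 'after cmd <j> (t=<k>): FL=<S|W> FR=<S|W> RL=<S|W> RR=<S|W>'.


start t=7: FL=W FR=W RL=W RR=W
cmd 1: advance +5 → t=12, phase=(7,7,0,2) → FL=W FR=W RL=S RR=W
cmd 2: advance +7 → t=19, phase=(6,6,7,1) → FL=W FR=W RL=W RR=S
cmd 3: advance +6 → t=25, phase=(4,4,5,7) → FL=W FR=W RL=W RR=W
cmd 4: advance +8 → t=33, phase=(4,4,5,7) → FL=W FR=W RL=W RR=W
cmd 5: advance +5 → t=38, phase=(1,1,2,4) → FL=S FR=S RL=W RR=W
cmd 6: advance +8 → t=46, phase=(1,1,2,4) → FL=S FR=S RL=W RR=W
cmd 7: advance +6 → t=52, phase=(7,7,0,2) → FL=W FR=W RL=S RR=W
cmd 8: advance +6 → t=58, phase=(5,5,6,0) → FL=W FR=W RL=W RR=S

after cmd 1 (t=12): FL=W FR=W RL=S RR=W
after cmd 2 (t=19): FL=W FR=W RL=W RR=S
after cmd 3 (t=25): FL=W FR=W RL=W RR=W
after cmd 4 (t=33): FL=W FR=W RL=W RR=W
after cmd 5 (t=38): FL=S FR=S RL=W RR=W
after cmd 6 (t=46): FL=S FR=S RL=W RR=W
after cmd 7 (t=52): FL=W FR=W RL=S RR=W
after cmd 8 (t=58): FL=W FR=W RL=W RR=S


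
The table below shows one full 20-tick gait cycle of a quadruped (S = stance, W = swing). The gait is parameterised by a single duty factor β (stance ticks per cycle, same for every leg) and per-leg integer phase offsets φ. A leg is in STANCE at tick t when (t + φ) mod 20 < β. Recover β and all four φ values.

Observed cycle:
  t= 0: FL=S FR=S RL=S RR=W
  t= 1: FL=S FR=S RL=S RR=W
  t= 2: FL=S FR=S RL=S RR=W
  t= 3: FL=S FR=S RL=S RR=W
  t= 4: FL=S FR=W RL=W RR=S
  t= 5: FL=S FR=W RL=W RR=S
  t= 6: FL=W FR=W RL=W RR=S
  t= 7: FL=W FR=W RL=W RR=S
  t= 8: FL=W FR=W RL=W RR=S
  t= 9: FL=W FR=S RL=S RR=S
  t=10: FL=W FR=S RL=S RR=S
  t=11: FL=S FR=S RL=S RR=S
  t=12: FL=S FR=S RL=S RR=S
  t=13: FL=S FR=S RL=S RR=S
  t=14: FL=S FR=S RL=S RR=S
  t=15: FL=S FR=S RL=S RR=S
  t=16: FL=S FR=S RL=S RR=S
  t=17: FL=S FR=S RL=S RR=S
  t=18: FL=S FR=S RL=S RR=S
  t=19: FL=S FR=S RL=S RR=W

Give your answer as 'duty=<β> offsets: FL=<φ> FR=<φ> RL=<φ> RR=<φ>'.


duty=15 offsets: FL=9 FR=11 RL=11 RR=16

duty β = stance ticks per leg = 15
FL: stance ticks = 15; W→S at t=11 → φ=9
FR: stance ticks = 15; W→S at t=9 → φ=11
RL: stance ticks = 15; W→S at t=9 → φ=11
RR: stance ticks = 15; W→S at t=4 → φ=16
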